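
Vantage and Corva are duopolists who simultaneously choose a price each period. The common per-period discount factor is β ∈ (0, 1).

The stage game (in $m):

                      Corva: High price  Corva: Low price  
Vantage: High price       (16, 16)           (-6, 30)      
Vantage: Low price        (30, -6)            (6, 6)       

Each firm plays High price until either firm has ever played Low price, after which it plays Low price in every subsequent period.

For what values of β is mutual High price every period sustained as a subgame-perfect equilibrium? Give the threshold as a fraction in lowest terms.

16/(1−β) ≥ 30 + 6β/(1−β)
16 ≥ 30 − 24β
β ≥ 14/24 = 7/12.

7/12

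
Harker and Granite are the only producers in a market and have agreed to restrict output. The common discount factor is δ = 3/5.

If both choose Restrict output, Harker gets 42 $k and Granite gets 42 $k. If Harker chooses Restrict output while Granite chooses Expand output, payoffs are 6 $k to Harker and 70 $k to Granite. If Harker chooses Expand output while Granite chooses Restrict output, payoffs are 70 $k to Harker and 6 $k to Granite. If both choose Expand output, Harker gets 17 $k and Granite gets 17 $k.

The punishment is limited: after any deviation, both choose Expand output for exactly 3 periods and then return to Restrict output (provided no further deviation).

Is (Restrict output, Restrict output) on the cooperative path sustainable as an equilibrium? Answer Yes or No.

IC: δ+…+δ^3 ≥ (70−42)/(42−17) = 28/25.
At δ = 3/5: partial sum = 1.1760 ≥ 1.1200. Cooperation sustainable.

Yes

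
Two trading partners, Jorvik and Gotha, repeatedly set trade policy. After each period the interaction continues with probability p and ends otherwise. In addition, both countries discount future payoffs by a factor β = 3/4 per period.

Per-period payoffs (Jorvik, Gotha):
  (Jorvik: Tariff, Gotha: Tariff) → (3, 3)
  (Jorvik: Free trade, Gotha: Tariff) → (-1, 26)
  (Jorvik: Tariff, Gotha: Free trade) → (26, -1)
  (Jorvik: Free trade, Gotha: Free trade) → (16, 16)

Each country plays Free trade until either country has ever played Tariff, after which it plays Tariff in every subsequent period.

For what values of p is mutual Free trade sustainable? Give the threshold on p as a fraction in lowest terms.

Expected continuation weight on next period's payoff is β·p = 3/4·p, which plays the role of the discount factor.
Cooperation requires 3/4·p ≥ (26−16)/(26−3) = 10/23, hence p ≥ 40/69.

40/69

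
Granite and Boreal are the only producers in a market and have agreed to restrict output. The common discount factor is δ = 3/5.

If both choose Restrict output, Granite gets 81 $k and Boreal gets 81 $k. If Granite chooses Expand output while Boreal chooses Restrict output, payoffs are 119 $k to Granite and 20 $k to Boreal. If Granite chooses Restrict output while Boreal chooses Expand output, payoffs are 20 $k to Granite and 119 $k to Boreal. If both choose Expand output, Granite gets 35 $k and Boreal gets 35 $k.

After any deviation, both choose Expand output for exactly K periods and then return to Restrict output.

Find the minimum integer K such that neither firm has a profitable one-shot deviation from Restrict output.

2

IC: δ(1−δ^K)/(1−δ) ≥ (119−81)/(81−35) = 19/23.
With δ = 3/5: need 1 − δ^K ≥ 19/23·(1−3/5)/(3/5), i.e. δ^K ≤ 0.4493.
Since (3/5)^1 = 0.6000 and (3/5)^2 = 0.3600, the smallest such K is 2.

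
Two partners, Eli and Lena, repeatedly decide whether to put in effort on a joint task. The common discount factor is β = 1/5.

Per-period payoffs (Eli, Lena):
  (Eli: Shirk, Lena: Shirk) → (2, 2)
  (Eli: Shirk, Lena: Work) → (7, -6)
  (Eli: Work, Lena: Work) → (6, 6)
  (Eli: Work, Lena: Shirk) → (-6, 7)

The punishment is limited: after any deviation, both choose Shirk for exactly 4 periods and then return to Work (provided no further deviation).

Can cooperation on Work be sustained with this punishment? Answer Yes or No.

No

IC: β+…+β^4 ≥ (7−6)/(6−2) = 1/4.
At β = 1/5: partial sum = 0.2496 < 0.2500. Cooperation not sustainable.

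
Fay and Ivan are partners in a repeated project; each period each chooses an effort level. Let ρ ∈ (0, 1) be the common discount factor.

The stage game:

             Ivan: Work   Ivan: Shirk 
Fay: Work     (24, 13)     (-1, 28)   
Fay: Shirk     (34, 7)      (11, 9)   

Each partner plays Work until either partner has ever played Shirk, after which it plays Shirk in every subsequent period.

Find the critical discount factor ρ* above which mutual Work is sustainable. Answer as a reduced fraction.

Fay's threshold: (34−24)/(34−11) = 10/23.
Ivan's threshold: (28−13)/(28−9) = 15/19.
10/23 < 15/19, so Ivan binds and ρ* = 15/19.

15/19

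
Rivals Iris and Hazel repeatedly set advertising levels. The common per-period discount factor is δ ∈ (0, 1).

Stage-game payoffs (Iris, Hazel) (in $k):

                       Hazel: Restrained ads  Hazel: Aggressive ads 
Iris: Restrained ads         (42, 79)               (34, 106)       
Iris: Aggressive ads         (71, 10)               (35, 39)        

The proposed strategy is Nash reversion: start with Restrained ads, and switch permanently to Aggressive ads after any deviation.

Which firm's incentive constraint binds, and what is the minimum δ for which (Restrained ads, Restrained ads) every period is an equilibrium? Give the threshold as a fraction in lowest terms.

Iris: cooperation gives 42 each period; deviation gives 71 once then 35 forever.
  42/(1−δ) ≥ 71 + 35δ/(1−δ) ⇒ δ ≥ 29/36.
Hazel: cooperation gives 79 each period; deviation gives 106 once then 39 forever.
  δ ≥ 27/67.
Both must hold, so the binding constraint is Iris's: δ ≥ 29/36.

Iris; δ ≥ 29/36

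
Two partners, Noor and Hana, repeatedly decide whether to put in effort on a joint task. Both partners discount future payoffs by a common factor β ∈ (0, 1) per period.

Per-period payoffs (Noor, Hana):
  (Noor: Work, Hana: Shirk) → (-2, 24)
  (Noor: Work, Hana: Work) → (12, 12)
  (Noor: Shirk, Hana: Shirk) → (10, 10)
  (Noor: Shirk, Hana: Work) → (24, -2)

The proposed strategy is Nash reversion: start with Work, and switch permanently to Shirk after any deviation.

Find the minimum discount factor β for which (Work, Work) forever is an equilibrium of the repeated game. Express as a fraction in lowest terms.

Cooperation forever yields 12 each period: 12/(1−β).
Deviating yields 24 once, then 10 forever: 24 + 10β/(1−β).
No profitable deviation requires 12/(1−β) ≥ 24 + 10β/(1−β).
Multiplying by (1−β): 12 ≥ 24(1−β) + 10β = 24 − 14β.
So 14β ≥ 12, i.e. β ≥ 12/14 = 6/7.

6/7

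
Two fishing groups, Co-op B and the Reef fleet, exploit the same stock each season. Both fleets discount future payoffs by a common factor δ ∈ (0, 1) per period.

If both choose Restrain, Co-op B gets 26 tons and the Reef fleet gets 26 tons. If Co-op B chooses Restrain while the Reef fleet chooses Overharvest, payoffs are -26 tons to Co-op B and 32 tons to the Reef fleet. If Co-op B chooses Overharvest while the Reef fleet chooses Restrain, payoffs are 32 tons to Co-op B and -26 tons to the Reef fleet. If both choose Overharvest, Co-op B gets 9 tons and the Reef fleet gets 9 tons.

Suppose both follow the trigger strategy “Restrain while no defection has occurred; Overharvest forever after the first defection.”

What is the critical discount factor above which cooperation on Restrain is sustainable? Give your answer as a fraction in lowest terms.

6/23

Under grim trigger the critical discount factor is (T−C)/(T−P) with T = 32, C = 26, P = 9.
δ* = (32−26)/(32−9) = 6/23.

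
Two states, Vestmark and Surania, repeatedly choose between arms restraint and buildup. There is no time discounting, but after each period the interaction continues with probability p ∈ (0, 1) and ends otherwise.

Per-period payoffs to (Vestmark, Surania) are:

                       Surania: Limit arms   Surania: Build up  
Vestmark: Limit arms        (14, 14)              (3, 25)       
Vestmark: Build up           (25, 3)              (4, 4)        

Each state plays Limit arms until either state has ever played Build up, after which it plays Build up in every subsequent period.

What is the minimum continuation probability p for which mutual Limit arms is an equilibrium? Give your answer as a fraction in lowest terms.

Expected cooperation value is 14 + p·14 + p²·14 + … = 14/(1−p); deviation gives 25 + p·4/(1−p).
14 ≥ 25(1−p) + 4p ⇒ 21p ≥ 11 ⇒ p ≥ 11/21.

11/21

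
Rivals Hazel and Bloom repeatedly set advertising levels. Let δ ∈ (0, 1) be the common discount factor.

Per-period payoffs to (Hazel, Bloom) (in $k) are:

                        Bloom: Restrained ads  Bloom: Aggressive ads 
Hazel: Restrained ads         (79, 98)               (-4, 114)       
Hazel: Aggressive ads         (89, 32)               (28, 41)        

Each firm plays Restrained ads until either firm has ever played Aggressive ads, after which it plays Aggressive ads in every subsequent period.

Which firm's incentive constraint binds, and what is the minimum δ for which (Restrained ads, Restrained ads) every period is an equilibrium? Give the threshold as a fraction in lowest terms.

For Hazel: deviation gain 89−79 = 10, per-period punishment loss 79−28 = 51. IC gives δ ≥ 10/61.
For Bloom: gain 16, loss 57 per period, so δ ≥ 16/73.
The tighter constraint is Bloom's, so cooperation needs δ ≥ 16/73.

Bloom; δ ≥ 16/73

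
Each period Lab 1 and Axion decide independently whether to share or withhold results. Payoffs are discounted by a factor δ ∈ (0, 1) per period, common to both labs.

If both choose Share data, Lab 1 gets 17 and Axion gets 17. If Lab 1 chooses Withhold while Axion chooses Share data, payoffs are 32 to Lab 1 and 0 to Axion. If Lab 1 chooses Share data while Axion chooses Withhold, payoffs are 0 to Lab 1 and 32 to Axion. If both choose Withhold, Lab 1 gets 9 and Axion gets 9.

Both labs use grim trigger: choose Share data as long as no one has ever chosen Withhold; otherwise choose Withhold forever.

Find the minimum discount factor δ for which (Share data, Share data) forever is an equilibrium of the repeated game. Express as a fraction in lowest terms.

One-period gain from deviating is 32 − 17 = 15. The loss is 17 − 9 = 8 in every subsequent period, with present value 8·δ/(1−δ).
Deviation is unprofitable when 8·δ/(1−δ) ≥ 15, i.e. δ/(1−δ) ≥ 15/8.
Equivalently δ ≥ 15/(15+8) = 15/23.

15/23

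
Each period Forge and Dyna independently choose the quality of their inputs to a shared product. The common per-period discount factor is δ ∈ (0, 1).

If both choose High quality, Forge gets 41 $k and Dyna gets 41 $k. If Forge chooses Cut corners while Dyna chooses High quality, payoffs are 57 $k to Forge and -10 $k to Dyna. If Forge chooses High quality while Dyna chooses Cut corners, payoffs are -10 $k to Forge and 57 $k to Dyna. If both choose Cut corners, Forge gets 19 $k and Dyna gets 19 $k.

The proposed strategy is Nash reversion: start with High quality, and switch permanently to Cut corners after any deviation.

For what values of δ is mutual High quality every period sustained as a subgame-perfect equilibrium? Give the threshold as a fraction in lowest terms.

One-period gain from deviating is 57 − 41 = 16. The loss is 41 − 19 = 22 in every subsequent period, with present value 22·δ/(1−δ).
Deviation is unprofitable when 22·δ/(1−δ) ≥ 16, i.e. δ/(1−δ) ≥ 8/11.
Equivalently δ ≥ 16/(16+22) = 8/19.

8/19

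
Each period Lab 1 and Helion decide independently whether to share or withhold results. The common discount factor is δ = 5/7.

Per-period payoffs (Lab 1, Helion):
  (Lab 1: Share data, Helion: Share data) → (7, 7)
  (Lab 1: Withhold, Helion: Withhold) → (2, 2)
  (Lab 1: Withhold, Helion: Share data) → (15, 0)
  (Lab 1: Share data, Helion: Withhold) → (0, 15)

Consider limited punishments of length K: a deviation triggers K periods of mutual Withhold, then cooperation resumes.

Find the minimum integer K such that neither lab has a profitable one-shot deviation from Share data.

Need Σ_{k=1}^{K} δ^k ≥ (15−7)/(7−2) = 1.6000 at δ = 5/7.
At K = 3 the sum is 1.5889 < 1.6000; at K = 4 it is 1.8492 ≥ 1.6000.
So the minimum punishment length is K = 4.

4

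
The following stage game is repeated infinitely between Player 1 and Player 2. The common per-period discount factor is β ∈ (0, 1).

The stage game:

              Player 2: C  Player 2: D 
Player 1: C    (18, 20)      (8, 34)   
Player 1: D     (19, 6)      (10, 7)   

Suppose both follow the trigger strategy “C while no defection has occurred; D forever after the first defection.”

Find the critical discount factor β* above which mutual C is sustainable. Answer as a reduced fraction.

For Player 1: deviation gain 19−18 = 1, per-period punishment loss 18−10 = 8. IC gives β ≥ 1/9.
For Player 2: gain 14, loss 13 per period, so β ≥ 14/27.
The tighter constraint is Player 2's, so cooperation needs β ≥ 14/27.

14/27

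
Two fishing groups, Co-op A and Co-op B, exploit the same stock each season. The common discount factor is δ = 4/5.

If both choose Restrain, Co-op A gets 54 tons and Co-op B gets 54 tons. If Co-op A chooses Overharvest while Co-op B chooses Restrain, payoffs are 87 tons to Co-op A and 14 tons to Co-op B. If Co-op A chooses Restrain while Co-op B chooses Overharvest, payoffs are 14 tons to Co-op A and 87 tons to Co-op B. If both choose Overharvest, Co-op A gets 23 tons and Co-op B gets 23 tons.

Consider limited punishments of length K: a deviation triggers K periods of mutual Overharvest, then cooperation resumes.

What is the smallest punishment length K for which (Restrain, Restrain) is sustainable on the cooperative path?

2

IC: δ(1−δ^K)/(1−δ) ≥ (87−54)/(54−23) = 33/31.
With δ = 4/5: need 1 − δ^K ≥ 33/31·(1−4/5)/(4/5), i.e. δ^K ≤ 0.7339.
Since (4/5)^1 = 0.8000 and (4/5)^2 = 0.6400, the smallest such K is 2.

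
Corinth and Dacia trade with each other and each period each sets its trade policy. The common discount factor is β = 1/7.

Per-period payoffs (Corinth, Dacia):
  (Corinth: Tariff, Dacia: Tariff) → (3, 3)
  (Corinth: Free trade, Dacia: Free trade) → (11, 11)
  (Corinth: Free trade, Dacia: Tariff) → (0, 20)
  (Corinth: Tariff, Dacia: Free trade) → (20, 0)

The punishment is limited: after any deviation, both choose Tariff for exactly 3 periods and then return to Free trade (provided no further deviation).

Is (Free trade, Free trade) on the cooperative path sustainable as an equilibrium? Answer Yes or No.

Comparing payoff streams over the 4 periods until play realigns: cooperate → 11(1+β+…+β^3); deviate → 20 + 3(β+…+β^3).
Cooperation is sustained iff (11−3)(β+…+β^3) ≥ 20−11.
β+…+β^3 = 1/7·(1−(1/7)^3)/(1−1/7) = 0.1662, and (20−11)/(11−3) = 1.1250.
0.1662 < 1.1250, so cooperation is not sustainable.

No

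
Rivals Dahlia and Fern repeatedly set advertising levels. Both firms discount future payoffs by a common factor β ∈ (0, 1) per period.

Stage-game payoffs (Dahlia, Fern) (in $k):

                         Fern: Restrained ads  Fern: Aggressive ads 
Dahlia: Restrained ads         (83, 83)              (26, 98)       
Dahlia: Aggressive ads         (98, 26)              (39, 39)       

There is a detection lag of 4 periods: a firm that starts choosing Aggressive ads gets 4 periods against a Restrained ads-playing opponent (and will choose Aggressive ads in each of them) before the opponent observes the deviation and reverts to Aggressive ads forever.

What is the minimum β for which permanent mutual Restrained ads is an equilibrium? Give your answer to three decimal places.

Deviating for the 4 undetected periods gains 98−83 = 15 per period over cooperation, then loses 83−39 = 44 per period forever once punishment starts.
Gain: 15(1 + β + … + β^3); loss: 44·β^4/(1−β).
No profitable deviation ⇔ 15(1−β^4) ≤ 44·β^4, i.e. β^4 ≥ 15/(15+44) = 15/59.
Hence β ≥ (15/59)^(1/4) ≈ 0.710.

0.710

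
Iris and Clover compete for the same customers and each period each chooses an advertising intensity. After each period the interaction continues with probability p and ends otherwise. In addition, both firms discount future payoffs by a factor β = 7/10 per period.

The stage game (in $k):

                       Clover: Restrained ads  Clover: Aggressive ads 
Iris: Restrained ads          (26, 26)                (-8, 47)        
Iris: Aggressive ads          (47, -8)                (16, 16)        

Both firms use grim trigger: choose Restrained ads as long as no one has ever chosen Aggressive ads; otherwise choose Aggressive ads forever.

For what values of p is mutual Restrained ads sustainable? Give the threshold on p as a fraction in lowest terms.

With continuation probability p and discount β, the effective per-period discount factor is βp.
Grim-trigger IC: βp ≥ (47−26)/(47−16) = 21/31.
So p ≥ (21/31)/(7/10) = 30/31.

30/31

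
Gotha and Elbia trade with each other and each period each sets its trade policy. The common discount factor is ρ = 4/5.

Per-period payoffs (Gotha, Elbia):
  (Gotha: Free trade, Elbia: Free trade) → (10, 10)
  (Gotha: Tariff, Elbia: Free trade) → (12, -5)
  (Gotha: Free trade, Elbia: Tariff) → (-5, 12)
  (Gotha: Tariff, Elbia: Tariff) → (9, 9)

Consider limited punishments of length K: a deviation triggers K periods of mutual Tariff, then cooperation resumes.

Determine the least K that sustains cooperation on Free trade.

4

No profitable deviation requires (10−9)(ρ+…+ρ^K) ≥ 12−10, i.e. ρ+…+ρ^K ≥ 2 ≈ 2.0000.
With ρ = 4/5, the partial sums are K=1: 0.8000, K=2: 1.4400, K=3: 1.9520, K=4: 2.3616.
K = 4 is the first length at which the sum reaches 2.0000.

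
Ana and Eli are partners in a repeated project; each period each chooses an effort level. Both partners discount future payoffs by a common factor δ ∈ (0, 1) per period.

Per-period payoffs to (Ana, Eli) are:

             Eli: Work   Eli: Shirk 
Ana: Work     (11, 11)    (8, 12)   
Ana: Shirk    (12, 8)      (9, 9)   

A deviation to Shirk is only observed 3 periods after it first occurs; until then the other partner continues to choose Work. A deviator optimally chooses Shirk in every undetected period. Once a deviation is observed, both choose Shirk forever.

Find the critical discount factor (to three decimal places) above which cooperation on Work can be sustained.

0.693

A deviator earns 12 for 3 periods, then 9 forever; cooperating earns 11 forever. Multiplying the IC by (1−δ):
11 ≥ 12(1−δ^3) + 9δ^3, so 3·δ^3 ≥ 1 and δ^3 ≥ 1/3.
δ ≥ (1/3)^(1/3) ≈ 0.693.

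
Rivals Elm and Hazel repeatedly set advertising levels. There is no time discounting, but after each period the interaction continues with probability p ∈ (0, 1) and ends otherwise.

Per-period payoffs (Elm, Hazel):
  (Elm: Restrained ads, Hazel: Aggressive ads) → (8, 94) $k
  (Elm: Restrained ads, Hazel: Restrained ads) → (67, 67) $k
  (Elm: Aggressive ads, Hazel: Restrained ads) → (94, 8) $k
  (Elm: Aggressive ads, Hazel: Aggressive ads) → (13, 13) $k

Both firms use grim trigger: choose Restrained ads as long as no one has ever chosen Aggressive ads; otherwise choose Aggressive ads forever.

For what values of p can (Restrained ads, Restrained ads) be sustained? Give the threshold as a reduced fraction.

1/3

With no time discounting, the continuation probability p plays the role of the discount factor.
Grim-trigger IC: 67/(1−p) ≥ 94 + 13p/(1−p) ⇒ p ≥ (94−67)/(94−13) = 1/3.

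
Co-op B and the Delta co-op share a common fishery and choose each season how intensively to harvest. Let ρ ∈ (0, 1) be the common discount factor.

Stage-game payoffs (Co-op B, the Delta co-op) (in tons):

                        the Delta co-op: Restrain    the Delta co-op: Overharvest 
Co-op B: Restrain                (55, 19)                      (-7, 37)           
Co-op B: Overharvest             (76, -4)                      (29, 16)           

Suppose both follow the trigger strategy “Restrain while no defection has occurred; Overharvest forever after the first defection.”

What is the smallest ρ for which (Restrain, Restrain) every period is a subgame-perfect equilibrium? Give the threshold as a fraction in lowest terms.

6/7

Co-op B's threshold: (76−55)/(76−29) = 21/47.
the Delta co-op's threshold: (37−19)/(37−16) = 6/7.
21/47 < 6/7, so the Delta co-op binds and ρ* = 6/7.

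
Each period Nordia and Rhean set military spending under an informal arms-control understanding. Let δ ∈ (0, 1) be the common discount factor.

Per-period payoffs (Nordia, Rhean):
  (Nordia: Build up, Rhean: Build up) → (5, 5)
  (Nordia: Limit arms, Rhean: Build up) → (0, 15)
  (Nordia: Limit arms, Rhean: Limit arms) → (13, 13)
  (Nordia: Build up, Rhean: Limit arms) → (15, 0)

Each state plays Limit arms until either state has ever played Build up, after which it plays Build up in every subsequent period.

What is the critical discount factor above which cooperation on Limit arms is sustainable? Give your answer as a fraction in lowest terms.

1/5

Under grim trigger the critical discount factor is (T−C)/(T−P) with T = 15, C = 13, P = 5.
δ* = (15−13)/(15−5) = 2/10 = 1/5.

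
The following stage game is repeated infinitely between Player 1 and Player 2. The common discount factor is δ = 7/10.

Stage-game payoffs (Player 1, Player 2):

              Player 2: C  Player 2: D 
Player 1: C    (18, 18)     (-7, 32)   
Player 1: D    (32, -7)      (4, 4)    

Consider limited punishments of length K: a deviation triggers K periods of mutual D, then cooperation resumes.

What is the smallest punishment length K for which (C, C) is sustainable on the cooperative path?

No profitable deviation requires (18−4)(δ+…+δ^K) ≥ 32−18, i.e. δ+…+δ^K ≥ 1 ≈ 1.0000.
With δ = 7/10, the partial sums are K=1: 0.7000, K=2: 1.1900.
K = 2 is the first length at which the sum reaches 1.0000.

2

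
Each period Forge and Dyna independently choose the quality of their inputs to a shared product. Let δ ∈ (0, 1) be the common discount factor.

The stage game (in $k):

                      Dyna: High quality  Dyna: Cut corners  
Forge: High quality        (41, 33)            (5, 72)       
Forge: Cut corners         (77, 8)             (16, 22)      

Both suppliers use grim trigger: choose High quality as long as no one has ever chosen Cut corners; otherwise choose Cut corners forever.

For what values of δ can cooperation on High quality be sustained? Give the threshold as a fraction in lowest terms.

39/50

For Forge: deviation gain 77−41 = 36, per-period punishment loss 41−16 = 25. IC gives δ ≥ 36/61.
For Dyna: gain 39, loss 11 per period, so δ ≥ 39/50.
The tighter constraint is Dyna's, so cooperation needs δ ≥ 39/50.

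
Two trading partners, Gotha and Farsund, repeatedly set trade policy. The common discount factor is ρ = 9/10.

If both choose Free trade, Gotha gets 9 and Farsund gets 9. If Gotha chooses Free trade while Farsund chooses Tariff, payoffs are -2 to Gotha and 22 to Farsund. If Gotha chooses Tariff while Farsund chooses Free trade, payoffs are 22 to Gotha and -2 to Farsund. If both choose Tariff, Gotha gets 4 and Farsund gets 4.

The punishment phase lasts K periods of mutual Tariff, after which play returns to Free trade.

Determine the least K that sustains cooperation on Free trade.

4

No profitable deviation requires (9−4)(ρ+…+ρ^K) ≥ 22−9, i.e. ρ+…+ρ^K ≥ 13/5 ≈ 2.6000.
With ρ = 9/10, the partial sums are K=1: 0.9000, K=2: 1.7100, K=3: 2.4390, K=4: 3.0951.
K = 4 is the first length at which the sum reaches 2.6000.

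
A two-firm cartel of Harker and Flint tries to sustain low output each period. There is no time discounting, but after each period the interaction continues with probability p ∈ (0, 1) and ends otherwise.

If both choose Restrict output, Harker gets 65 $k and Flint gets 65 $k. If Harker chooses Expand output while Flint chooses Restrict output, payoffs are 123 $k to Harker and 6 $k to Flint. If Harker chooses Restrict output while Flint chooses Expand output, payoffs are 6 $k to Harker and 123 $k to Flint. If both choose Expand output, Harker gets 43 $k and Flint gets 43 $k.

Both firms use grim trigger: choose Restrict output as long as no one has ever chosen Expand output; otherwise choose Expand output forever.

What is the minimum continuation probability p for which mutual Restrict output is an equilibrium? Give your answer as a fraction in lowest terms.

With no time discounting, the continuation probability p plays the role of the discount factor.
Grim-trigger IC: 65/(1−p) ≥ 123 + 43p/(1−p) ⇒ p ≥ (123−65)/(123−43) = 29/40.

29/40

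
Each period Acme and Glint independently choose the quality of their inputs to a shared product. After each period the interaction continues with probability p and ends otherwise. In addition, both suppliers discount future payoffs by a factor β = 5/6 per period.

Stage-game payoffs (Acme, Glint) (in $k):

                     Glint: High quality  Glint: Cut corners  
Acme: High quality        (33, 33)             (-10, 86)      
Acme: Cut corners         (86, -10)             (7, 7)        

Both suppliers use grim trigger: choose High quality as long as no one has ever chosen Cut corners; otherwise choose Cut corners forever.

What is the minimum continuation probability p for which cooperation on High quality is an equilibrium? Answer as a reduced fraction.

318/395

Expected continuation weight on next period's payoff is β·p = 5/6·p, which plays the role of the discount factor.
Cooperation requires 5/6·p ≥ (86−33)/(86−7) = 53/79, hence p ≥ 318/395.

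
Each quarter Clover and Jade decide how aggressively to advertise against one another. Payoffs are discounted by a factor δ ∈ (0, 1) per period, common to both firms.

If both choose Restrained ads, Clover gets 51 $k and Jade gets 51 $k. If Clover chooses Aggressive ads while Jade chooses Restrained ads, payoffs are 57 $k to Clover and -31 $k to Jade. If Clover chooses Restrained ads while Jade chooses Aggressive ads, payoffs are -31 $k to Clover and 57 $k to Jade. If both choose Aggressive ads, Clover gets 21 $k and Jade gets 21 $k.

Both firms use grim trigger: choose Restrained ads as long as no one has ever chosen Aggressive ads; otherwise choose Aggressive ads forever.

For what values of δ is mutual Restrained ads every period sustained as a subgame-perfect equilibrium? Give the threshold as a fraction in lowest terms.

1/6

Under grim trigger the critical discount factor is (T−C)/(T−P) with T = 57, C = 51, P = 21.
δ* = (57−51)/(57−21) = 6/36 = 1/6.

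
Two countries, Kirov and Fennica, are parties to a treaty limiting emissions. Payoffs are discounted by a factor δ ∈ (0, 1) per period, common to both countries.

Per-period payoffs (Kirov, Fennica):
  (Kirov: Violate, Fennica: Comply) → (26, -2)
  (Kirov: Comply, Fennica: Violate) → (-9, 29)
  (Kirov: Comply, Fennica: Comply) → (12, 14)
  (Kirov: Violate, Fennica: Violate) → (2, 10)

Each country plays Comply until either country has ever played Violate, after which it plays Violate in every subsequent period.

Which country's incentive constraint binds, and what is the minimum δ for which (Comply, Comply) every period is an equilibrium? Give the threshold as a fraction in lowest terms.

Fennica; δ ≥ 15/19

For Kirov: deviation gain 26−12 = 14, per-period punishment loss 12−2 = 10. IC gives δ ≥ 14/24 = 7/12.
For Fennica: gain 15, loss 4 per period, so δ ≥ 15/19.
The tighter constraint is Fennica's, so cooperation needs δ ≥ 15/19.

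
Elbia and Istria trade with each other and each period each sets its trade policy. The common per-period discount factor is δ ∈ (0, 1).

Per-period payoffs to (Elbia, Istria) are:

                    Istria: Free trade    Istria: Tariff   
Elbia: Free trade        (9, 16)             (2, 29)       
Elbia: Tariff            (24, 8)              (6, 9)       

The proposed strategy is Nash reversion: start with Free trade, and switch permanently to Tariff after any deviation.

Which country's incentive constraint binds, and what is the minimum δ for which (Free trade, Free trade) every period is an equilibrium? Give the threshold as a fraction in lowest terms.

Elbia; δ ≥ 5/6

Elbia's threshold: (24−9)/(24−6) = 5/6.
Istria's threshold: (29−16)/(29−9) = 13/20.
5/6 > 13/20, so Elbia binds and δ* = 5/6.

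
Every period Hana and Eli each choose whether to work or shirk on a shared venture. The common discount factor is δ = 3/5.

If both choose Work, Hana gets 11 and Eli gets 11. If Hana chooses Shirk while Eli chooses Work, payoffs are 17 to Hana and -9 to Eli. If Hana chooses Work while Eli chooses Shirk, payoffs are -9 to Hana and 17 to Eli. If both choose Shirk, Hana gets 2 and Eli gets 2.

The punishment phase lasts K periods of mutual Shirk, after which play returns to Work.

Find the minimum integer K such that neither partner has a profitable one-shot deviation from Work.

IC: δ(1−δ^K)/(1−δ) ≥ (17−11)/(11−2) = 2/3.
With δ = 3/5: need 1 − δ^K ≥ 2/3·(1−3/5)/(3/5), i.e. δ^K ≤ 0.5556.
Since (3/5)^1 = 0.6000 and (3/5)^2 = 0.3600, the smallest such K is 2.

2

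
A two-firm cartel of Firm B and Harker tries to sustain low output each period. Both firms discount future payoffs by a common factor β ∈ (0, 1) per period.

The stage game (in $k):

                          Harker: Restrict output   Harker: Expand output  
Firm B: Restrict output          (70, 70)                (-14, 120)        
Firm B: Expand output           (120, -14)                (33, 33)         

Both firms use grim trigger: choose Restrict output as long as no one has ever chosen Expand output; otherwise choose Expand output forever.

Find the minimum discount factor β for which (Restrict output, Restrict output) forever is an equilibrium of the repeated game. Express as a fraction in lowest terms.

Under grim trigger the critical discount factor is (T−C)/(T−P) with T = 120, C = 70, P = 33.
β* = (120−70)/(120−33) = 50/87.

50/87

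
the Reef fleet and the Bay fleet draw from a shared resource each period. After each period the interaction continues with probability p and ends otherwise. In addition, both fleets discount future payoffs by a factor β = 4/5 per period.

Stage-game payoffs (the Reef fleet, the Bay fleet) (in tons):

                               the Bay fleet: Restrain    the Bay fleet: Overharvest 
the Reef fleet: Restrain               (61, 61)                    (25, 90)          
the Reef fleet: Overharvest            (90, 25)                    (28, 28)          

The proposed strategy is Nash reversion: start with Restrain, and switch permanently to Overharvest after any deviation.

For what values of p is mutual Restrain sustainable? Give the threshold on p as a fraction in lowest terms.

145/248

Expected continuation weight on next period's payoff is β·p = 4/5·p, which plays the role of the discount factor.
Cooperation requires 4/5·p ≥ (90−61)/(90−28) = 29/62, hence p ≥ 145/248.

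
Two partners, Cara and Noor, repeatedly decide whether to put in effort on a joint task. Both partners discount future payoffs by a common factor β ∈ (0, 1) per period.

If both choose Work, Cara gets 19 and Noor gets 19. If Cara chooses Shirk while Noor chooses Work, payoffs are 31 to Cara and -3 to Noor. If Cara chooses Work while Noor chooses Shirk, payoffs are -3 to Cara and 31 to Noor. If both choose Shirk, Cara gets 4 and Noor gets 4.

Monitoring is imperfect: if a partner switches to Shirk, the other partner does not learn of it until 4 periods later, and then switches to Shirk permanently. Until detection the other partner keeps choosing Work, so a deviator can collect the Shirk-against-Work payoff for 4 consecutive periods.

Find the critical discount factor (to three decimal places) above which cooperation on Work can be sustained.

Deviating for the 4 undetected periods gains 31−19 = 12 per period over cooperation, then loses 19−4 = 15 per period forever once punishment starts.
Gain: 12(1 + β + … + β^3); loss: 15·β^4/(1−β).
No profitable deviation ⇔ 12(1−β^4) ≤ 15·β^4, i.e. β^4 ≥ 12/(12+15) = 4/9.
Hence β ≥ (4/9)^(1/4) ≈ 0.816.

0.816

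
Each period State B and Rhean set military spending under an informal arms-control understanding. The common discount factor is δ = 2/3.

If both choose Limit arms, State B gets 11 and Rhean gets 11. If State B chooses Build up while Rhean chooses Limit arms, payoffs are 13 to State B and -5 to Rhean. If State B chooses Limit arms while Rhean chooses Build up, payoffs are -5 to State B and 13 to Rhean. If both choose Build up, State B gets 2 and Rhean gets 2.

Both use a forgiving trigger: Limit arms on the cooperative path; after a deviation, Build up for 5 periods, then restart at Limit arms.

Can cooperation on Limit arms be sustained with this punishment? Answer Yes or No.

A one-shot deviation gives 13 now, then 2 for 5 periods, then back to 11.
Gain from deviating: (13−11) today; loss: (11−2) in each of the next 5 periods.
No-deviation condition: (11−2)(δ+…+δ^5) ≥ 13−11, i.e. δ+…+δ^5 ≥ 2/9.
At δ = 2/3: δ+…+δ^5 = 1.7366 ≥ 0.2222.
So cooperation is sustainable.

Yes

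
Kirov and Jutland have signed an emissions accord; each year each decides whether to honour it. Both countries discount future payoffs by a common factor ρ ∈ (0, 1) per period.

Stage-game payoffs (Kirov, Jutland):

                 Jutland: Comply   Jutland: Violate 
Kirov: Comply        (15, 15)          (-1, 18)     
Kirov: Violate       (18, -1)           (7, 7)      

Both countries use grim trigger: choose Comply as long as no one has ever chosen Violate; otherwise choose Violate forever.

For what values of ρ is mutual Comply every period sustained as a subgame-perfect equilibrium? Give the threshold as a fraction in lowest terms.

Cooperation forever yields 15 each period: 15/(1−ρ).
Deviating yields 18 once, then 7 forever: 18 + 7ρ/(1−ρ).
No profitable deviation requires 15/(1−ρ) ≥ 18 + 7ρ/(1−ρ).
Multiplying by (1−ρ): 15 ≥ 18(1−ρ) + 7ρ = 18 − 11ρ.
So 11ρ ≥ 3, i.e. ρ ≥ 3/11.

3/11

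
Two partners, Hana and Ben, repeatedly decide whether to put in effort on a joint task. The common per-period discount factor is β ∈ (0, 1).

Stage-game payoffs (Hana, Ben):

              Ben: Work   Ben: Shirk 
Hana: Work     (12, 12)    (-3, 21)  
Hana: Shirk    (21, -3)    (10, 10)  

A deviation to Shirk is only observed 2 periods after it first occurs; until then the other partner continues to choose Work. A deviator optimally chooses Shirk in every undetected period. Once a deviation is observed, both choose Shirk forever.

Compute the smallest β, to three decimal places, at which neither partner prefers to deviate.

Deviating for the 2 undetected periods gains 21−12 = 9 per period over cooperation, then loses 12−10 = 2 per period forever once punishment starts.
Gain: 9(1 + β + … + β^1); loss: 2·β^2/(1−β).
No profitable deviation ⇔ 9(1−β^2) ≤ 2·β^2, i.e. β^2 ≥ 9/(9+2) = 9/11.
Hence β ≥ (9/11)^(1/2) ≈ 0.905.

0.905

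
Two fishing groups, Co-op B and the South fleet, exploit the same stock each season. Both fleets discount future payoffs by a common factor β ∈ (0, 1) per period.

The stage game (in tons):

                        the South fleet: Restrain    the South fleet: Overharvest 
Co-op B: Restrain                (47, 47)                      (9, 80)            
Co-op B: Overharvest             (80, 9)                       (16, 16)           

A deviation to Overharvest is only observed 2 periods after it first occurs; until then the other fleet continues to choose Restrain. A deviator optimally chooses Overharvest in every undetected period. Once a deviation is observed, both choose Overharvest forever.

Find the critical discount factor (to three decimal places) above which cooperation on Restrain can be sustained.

0.718

Deviating for the 2 undetected periods gains 80−47 = 33 per period over cooperation, then loses 47−16 = 31 per period forever once punishment starts.
Gain: 33(1 + β + … + β^1); loss: 31·β^2/(1−β).
No profitable deviation ⇔ 33(1−β^2) ≤ 31·β^2, i.e. β^2 ≥ 33/(33+31) = 33/64.
Hence β ≥ (33/64)^(1/2) ≈ 0.718.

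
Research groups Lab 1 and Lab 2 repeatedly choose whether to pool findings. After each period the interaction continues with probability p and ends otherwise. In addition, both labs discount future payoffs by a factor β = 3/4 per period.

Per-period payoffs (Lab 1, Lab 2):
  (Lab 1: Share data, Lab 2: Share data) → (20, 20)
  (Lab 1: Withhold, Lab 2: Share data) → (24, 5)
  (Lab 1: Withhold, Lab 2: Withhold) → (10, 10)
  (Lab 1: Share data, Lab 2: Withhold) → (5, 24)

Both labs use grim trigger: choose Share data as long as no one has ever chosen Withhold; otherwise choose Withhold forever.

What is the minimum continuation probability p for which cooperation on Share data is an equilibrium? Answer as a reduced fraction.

8/21

With continuation probability p and discount β, the effective per-period discount factor is βp.
Grim-trigger IC: βp ≥ (24−20)/(24−10) = 2/7.
So p ≥ (2/7)/(3/4) = 8/21.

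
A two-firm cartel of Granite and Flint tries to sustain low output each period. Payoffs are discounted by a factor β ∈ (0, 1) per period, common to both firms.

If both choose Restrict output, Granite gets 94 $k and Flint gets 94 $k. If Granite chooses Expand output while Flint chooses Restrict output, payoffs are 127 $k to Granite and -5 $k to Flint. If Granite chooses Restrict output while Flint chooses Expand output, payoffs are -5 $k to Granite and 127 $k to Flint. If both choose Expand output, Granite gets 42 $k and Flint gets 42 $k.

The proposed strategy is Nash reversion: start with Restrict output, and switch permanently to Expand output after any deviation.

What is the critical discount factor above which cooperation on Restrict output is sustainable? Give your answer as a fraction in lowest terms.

33/85

Cooperation forever yields 94 each period: 94/(1−β).
Deviating yields 127 once, then 42 forever: 127 + 42β/(1−β).
No profitable deviation requires 94/(1−β) ≥ 127 + 42β/(1−β).
Multiplying by (1−β): 94 ≥ 127(1−β) + 42β = 127 − 85β.
So 85β ≥ 33, i.e. β ≥ 33/85.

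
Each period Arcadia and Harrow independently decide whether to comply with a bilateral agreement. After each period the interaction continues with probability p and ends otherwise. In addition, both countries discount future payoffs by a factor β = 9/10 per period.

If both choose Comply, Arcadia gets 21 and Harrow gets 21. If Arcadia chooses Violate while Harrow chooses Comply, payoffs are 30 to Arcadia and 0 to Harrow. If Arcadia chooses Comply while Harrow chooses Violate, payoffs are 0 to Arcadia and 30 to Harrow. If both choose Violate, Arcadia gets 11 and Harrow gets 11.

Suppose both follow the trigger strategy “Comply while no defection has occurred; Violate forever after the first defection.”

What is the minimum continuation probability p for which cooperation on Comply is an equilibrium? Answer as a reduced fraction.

10/19

With continuation probability p and discount β, the effective per-period discount factor is βp.
Grim-trigger IC: βp ≥ (30−21)/(30−11) = 9/19.
So p ≥ (9/19)/(9/10) = 10/19.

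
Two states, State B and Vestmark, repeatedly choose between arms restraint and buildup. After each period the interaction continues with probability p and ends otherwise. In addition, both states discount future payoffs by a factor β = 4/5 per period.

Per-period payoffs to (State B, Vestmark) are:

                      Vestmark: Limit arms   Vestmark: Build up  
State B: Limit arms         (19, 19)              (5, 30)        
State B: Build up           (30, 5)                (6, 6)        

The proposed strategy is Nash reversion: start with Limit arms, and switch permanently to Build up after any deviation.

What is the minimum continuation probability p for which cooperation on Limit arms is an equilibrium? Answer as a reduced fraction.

Expected continuation weight on next period's payoff is β·p = 4/5·p, which plays the role of the discount factor.
Cooperation requires 4/5·p ≥ (30−19)/(30−6) = 11/24, hence p ≥ 55/96.

55/96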